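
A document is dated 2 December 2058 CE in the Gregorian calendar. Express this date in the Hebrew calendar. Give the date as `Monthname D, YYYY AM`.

Julian Day Number of the source date = 2473065.
Converting JDN 2473065 to the Hebrew calendar gives 16 Kislev 5819 AM.

Kislev 16, 5819 AM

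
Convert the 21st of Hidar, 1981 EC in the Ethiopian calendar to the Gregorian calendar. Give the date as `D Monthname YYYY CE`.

30 November 1988 CE

Julian Day Number of the source date = 2447496.
Converting JDN 2447496 to the Gregorian calendar gives 30 November 1988 CE.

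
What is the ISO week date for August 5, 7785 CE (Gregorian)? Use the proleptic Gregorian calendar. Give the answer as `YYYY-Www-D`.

The weekday is Friday (ISO weekday 5).
That Friday belongs to ISO week 31 of ISO year 7785.

7785-W31-5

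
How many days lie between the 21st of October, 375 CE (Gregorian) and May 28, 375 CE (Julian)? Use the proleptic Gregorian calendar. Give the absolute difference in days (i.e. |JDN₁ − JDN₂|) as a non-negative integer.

JDN of the first date = 1858319.
JDN of the second date = 1858174.
|1858174 − 1858319| = 145.

145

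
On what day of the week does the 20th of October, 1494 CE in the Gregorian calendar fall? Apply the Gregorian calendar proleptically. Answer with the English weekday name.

JDN 2267025 mod 7 = 5, and JDN 0 was a Monday, so this is a Saturday.

Saturday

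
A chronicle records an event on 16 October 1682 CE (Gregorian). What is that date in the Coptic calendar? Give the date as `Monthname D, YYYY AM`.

Paopi 9, 1399 AM

Both dates share Julian Day Number 2335687; in the Coptic calendar that is 9 Paopi 1399 AM.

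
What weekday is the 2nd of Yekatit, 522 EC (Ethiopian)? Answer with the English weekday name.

In the proleptic Gregorian calendar this is 29 January 530 (JDN 1914667).
1914667 ≡ 6 (mod 7); counting from Monday = 0 gives Sunday.

Sunday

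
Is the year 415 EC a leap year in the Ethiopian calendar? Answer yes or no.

415 mod 4 = 3; in the Ethiopian calendar a year is leap when year mod 4 = 3, so it is a leap year.

yes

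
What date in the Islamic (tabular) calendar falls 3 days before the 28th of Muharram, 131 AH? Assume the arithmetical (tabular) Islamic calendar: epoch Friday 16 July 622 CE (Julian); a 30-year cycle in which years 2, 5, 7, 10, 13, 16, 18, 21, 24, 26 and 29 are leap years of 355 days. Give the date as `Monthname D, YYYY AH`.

JDN of the 28th of Muharram, 131 AH = 1994535.
1994535 − 3 = 1994532.
JDN 1994532 in the tabular Islamic calendar is Muharram 25, 131 AH.

Muharram 25, 131 AH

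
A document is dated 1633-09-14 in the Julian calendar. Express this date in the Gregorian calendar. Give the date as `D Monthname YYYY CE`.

24 September 1633 CE

At this point the Julian calendar is 10 days behind the Gregorian.
14 September 1633 Julian + 10 days → 24 September 1633 Gregorian.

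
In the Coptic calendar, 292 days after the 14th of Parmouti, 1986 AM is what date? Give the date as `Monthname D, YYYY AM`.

The starting date is JDN 2550274; 2550274 + 292 = 2550566.
JDN 2550566 corresponds to Meshir 1, 1987 AM.

Meshir 1, 1987 AM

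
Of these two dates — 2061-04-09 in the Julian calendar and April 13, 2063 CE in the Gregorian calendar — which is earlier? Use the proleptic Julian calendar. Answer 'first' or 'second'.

first

First date → JDN 2473937; second date → JDN 2474658.
JDN 2473937 < JDN 2474658, so the first date is earlier.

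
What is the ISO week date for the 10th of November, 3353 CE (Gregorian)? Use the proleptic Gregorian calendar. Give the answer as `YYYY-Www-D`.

3353-W45-6

The weekday is Saturday (ISO weekday 6).
That Saturday belongs to ISO week 45 of ISO year 3353.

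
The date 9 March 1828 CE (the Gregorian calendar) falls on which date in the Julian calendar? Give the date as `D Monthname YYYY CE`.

At this point the Julian calendar is 12 days behind the Gregorian.
9 March 1828 Gregorian − 12 days → 26 February 1828 Julian.

26 February 1828 CE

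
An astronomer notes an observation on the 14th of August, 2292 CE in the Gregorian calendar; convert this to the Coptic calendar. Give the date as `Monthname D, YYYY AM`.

Mesori 6, 2008 AM

Julian Day Number of the source date = 2558422.
Converting JDN 2558422 to the Coptic calendar gives 6 Mesori 2008 AM.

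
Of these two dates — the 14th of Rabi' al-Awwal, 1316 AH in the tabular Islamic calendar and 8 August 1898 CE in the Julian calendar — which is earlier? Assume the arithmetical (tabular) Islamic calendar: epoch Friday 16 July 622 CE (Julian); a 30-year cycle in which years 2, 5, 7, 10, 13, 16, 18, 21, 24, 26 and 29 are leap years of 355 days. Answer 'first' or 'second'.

first

Converting both to JDN: 2414504 vs 2414522; the smaller is the first.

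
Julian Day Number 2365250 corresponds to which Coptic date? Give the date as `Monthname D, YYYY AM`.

The Gregorian equivalent of JDN 2365250 is 25 September 1763.
In the Coptic calendar that day is Thout 16, 1480 AM.

Thout 16, 1480 AM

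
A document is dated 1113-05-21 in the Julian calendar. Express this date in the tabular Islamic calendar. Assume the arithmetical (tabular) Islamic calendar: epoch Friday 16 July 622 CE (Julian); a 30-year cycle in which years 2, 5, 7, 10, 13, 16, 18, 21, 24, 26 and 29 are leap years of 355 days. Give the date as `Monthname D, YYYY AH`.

Julian Day Number of the source date = 2127722.
Converting JDN 2127722 to the tabular Islamic calendar gives 3 Dhu al-Hijjah 506 AH.

Dhu al-Hijjah 3, 506 AH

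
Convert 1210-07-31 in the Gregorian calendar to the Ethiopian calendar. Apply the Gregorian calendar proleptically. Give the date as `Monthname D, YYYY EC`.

Hamle 30, 1202 EC

Both dates share Julian Day Number 2163215; in the Ethiopian calendar that is 30 Hamle 1202 EC.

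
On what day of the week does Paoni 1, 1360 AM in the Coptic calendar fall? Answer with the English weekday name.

Sunday

In the Gregorian calendar this is 5 June 1644 (JDN 2321675).
2321675 ≡ 6 (mod 7); counting from Monday = 0 gives Sunday.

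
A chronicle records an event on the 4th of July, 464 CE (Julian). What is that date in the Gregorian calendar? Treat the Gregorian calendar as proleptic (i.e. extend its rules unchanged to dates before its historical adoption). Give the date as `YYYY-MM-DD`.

For dates in this range the Gregorian date is 1 day ahead of the Julian.
4 July 464 Julian + 1 day → 5 July 464 Gregorian.

0464-07-05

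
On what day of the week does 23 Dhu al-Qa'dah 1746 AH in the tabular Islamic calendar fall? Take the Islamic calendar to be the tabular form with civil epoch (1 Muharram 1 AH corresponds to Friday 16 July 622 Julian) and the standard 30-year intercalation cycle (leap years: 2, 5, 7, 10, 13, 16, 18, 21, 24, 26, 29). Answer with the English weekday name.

Thursday

Equivalently 15 June 2316 Gregorian, JDN 2567127.
2567127 ≡ 3 (mod 7); counting from Monday = 0 gives Thursday.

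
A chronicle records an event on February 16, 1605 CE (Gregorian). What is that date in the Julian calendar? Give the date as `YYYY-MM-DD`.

1605-02-06

The Julian–Gregorian offset here is 10 days (Julian trailing).
16 February 1605 Gregorian − 10 days → 6 February 1605 Julian.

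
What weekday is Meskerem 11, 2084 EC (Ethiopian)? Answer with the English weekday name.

Saturday

In the Gregorian calendar this is 22 September 2091 (JDN 2485047).
JDN 2485047 mod 7 = 5, and JDN 0 was a Monday, so this is a Saturday.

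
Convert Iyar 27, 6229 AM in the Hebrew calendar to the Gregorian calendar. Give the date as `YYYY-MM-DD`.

Both dates share Julian Day Number 2622973; in the Gregorian calendar that is 9 May 2469 CE.

2469-05-09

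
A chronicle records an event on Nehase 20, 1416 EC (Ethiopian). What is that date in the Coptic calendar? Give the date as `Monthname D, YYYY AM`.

Julian Day Number of the source date = 2241399.
Converting JDN 2241399 to the Coptic calendar gives 20 Mesori 1140 AM.

Mesori 20, 1140 AM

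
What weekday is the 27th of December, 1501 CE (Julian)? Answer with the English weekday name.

Monday

In the proleptic Gregorian calendar this is 6 January 1502 (JDN 2269659).
JDN 2269659 mod 7 = 0, and JDN 0 was a Monday, so this is a Monday.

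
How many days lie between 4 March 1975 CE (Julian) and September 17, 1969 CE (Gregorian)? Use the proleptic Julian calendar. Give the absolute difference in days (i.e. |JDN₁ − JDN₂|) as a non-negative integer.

JDN of the first date = 2442489.
JDN of the second date = 2440482.
|2440482 − 2442489| = 2007.

2007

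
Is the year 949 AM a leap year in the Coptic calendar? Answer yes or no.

no

949 mod 4 = 1; in the Coptic calendar a year is leap when year mod 4 = 3, so it is a common year.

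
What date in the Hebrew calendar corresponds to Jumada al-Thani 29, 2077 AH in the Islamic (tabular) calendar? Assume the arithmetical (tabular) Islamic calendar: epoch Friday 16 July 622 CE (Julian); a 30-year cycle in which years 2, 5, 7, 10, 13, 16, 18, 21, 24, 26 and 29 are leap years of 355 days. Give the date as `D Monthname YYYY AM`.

The source date corresponds to 18 March 2637 in the Gregorian calendar (JDN 2684281).
That day falls on 29 Adar 6397 AM in the Hebrew calendar.

29 Adar 6397 AM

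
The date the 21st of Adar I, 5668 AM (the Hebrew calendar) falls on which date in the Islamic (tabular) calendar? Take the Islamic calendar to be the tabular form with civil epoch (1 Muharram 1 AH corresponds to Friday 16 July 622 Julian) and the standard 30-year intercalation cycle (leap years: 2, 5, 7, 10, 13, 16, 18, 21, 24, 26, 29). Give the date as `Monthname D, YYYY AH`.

Julian Day Number of the source date = 2417995.
Converting JDN 2417995 to the tabular Islamic calendar gives 20 Muharram 1326 AH.

Muharram 20, 1326 AH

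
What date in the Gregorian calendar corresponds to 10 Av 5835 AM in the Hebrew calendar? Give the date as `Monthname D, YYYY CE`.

July 22, 2075 CE

Both dates share Julian Day Number 2479141; in the Gregorian calendar that is 22 July 2075 CE.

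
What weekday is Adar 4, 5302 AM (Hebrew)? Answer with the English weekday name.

Equivalently 2 March 1542 Gregorian, JDN 2284324.
JDN 2284324 mod 7 = 0, and JDN 0 was a Monday, so this is a Monday.

Monday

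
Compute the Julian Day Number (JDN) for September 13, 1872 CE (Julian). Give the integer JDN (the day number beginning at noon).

2405062

In the Gregorian calendar the same day is 25 September 1872.
JDN 2299161 is 15 October 1582 CE (Gregorian); the target day is +105901 days from there, so JDN = 2405062.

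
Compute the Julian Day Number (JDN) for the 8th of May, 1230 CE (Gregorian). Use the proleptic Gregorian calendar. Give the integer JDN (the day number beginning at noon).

2170436

JDN 2451545 is 1 January 2000 CE (Gregorian); the target day is −281109 days from there, so JDN = 2170436.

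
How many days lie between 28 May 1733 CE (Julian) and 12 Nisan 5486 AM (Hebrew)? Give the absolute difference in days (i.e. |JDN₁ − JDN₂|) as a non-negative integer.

JDN of the first date = 2354184.
JDN of the second date = 2351571.
|2351571 − 2354184| = 2613.

2613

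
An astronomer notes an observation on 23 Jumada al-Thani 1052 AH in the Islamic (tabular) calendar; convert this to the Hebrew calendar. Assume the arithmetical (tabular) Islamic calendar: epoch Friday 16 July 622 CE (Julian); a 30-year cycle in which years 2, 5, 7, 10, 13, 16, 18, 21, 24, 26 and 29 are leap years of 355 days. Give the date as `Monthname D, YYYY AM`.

Both dates share Julian Day Number 2321049; in the Hebrew calendar that is 23 Elul 5402 AM.

Elul 23, 5402 AM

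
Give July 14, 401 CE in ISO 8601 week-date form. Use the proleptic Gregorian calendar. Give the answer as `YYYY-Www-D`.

0401-W28-6

The weekday is Saturday (ISO weekday 6).
That Saturday belongs to ISO week 28 of ISO year 401.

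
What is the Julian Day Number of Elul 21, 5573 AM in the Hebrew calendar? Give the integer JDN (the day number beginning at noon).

2383503

Equivalently 16 September 1813 (Gregorian).
JDN 2400001 is 17 November 1858 CE (Gregorian), MJD 0; the target day is −16498 days from there, so JDN = 2383503.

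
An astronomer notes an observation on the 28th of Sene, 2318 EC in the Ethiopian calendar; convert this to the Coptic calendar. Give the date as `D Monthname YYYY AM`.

Both dates share Julian Day Number 2570802; in the Coptic calendar that is 28 Paoni 2042 AM.

28 Paoni 2042 AM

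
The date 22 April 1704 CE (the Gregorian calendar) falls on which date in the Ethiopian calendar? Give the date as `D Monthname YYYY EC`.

16 Miyazya 1696 EC

Both dates share Julian Day Number 2343545; in the Ethiopian calendar that is 16 Miyazya 1696 EC.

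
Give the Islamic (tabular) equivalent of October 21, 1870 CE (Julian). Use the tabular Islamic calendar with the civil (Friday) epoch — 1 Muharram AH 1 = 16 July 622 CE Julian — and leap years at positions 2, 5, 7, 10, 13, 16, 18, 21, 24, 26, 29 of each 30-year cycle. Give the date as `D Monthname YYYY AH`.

The source date corresponds to 2 November 1870 in the Gregorian calendar (JDN 2404369).
That day falls on 7 Sha'ban 1287 AH in the tabular Islamic calendar.

7 Sha'ban 1287 AH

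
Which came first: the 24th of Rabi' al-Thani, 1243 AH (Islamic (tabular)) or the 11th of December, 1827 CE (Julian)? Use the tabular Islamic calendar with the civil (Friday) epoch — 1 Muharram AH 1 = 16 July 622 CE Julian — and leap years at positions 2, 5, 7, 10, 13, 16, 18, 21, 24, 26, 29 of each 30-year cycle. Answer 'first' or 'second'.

first

Converting both to JDN: 2388675 vs 2388714; the smaller is the first.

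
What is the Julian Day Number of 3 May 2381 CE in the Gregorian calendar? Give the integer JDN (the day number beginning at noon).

JDN 2400001 is 17 November 1858 CE (Gregorian), MJD 0; the target day is +190824 days from there, so JDN = 2590825.

2590825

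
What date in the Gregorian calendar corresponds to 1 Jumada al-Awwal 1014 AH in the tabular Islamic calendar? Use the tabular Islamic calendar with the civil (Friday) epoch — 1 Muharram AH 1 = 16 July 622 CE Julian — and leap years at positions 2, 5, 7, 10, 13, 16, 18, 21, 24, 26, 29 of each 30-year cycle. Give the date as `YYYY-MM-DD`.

Both dates share Julian Day Number 2307531; in the Gregorian calendar that is 14 September 1605 CE.

1605-09-14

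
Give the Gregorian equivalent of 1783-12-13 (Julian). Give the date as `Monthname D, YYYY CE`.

For dates in this range the Gregorian date is 11 days ahead of the Julian.
13 December 1783 Julian + 11 days → 24 December 1783 Gregorian.

December 24, 1783 CE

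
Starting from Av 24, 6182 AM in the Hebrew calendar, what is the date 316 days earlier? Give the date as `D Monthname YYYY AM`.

The starting date is JDN 2605901; 2605901 − 316 = 2605585.
JDN 2605585 corresponds to 4 Tishrei 6182 AM.

4 Tishrei 6182 AM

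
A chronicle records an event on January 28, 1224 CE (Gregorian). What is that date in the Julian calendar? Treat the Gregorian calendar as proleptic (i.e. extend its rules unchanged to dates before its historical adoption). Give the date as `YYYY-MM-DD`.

For dates in this range the Gregorian date is 7 days ahead of the Julian.
28 January 1224 Gregorian − 7 days → 21 January 1224 Julian.

1224-01-21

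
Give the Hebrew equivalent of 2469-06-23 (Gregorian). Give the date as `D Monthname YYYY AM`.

13 Tammuz 6229 AM

Julian Day Number of the source date = 2623018.
Converting JDN 2623018 to the Hebrew calendar gives 13 Tammuz 6229 AM.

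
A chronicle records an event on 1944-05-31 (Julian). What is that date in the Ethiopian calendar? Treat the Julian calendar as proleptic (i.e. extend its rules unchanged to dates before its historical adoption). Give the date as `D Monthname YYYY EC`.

Both dates share Julian Day Number 2431255; in the Ethiopian calendar that is 6 Sene 1936 EC.

6 Sene 1936 EC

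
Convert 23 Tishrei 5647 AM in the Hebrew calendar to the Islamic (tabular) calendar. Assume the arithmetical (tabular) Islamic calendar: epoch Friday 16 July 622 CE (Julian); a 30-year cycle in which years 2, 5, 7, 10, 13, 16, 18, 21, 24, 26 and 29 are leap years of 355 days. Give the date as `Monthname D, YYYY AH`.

Muharram 23, 1304 AH

The source date corresponds to 22 October 1886 in the Gregorian calendar (JDN 2410202).
That day falls on 23 Muharram 1304 AH in the tabular Islamic calendar.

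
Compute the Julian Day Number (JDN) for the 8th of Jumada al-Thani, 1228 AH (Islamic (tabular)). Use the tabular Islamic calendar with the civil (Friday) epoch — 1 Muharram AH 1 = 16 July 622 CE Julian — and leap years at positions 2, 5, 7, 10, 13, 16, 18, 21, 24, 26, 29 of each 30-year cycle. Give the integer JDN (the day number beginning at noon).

2383403

Equivalently 8 June 1813 (Gregorian).
JDN 2451545 is 1 January 2000 CE (Gregorian); the target day is −68142 days from there, so JDN = 2383403.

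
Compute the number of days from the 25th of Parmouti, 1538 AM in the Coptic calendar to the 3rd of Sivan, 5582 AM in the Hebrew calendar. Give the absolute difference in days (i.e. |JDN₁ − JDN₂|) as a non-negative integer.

21

First date → JDN 2386653; second date → JDN 2386674.
The interval is |2386653 − 2386674| = 21 days.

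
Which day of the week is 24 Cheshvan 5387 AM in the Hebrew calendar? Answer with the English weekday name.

Equivalently 13 November 1626 Gregorian, JDN 2315261.
Since JDN mod 7 = 4 (0 = Monday), the day is Friday.

Friday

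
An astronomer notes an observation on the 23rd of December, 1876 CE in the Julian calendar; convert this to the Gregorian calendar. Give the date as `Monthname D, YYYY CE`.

At this point the Julian calendar is 12 days behind the Gregorian.
23 December 1876 Julian + 12 days → 4 January 1877 Gregorian.

January 4, 1877 CE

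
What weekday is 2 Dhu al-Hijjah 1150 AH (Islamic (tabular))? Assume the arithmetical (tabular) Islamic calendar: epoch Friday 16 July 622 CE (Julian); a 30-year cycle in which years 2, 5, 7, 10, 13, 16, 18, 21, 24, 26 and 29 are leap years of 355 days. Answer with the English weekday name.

Sunday

Equivalently 23 March 1738 Gregorian, JDN 2355933.
2355933 ≡ 6 (mod 7); counting from Monday = 0 gives Sunday.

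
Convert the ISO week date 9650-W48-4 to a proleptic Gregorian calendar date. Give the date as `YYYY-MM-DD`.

9650-12-01

ISO week 1 of 9650 is the week containing the first Thursday of 9650.
Week 48, day 4 (Thursday) lands on 9650-12-01.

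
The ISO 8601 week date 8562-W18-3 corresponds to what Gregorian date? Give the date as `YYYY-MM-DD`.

ISO week 1 of 8562 is the week containing the first Thursday of 8562.
Week 18, day 3 (Wednesday) lands on 8562-05-05.

8562-05-05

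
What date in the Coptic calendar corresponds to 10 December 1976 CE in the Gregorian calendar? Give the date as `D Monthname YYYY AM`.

Both dates share Julian Day Number 2443123; in the Coptic calendar that is 1 Koiak 1693 AM.

1 Koiak 1693 AM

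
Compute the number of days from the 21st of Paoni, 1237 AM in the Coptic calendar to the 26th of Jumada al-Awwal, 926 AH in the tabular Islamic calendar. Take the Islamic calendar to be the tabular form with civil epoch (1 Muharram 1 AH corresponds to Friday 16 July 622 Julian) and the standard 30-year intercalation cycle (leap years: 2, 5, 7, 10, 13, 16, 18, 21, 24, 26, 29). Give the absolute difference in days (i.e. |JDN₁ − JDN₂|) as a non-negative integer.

First date → JDN 2276769; second date → JDN 2276372.
The interval is |2276769 − 2276372| = 397 days.

397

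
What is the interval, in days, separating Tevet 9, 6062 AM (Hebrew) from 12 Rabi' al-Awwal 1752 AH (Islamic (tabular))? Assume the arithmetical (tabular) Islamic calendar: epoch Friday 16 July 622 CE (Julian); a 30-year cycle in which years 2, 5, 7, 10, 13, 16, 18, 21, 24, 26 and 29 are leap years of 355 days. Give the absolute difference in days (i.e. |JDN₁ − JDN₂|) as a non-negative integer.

JDN of the first date = 2561858.
JDN of the second date = 2569006.
|2569006 − 2561858| = 7148.

7148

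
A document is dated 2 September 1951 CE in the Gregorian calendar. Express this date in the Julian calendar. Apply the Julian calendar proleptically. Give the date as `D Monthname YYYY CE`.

For dates in this range the Gregorian date is 13 days ahead of the Julian.
2 September 1951 Gregorian − 13 days → 20 August 1951 Julian.

20 August 1951 CE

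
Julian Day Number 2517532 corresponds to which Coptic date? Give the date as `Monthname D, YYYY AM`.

Mesori 24, 1896 AM

JDN 2517532 is 31 August 2180 in the Gregorian calendar.
In the Coptic calendar that day is Mesori 24, 1896 AM.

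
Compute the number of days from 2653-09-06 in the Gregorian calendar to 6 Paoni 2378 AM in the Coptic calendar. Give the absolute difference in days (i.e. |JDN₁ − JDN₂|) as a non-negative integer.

3207

JDN of the first date = 2690297.
JDN of the second date = 2693504.
|2693504 − 2690297| = 3207.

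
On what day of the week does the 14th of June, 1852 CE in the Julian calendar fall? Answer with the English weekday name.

Saturday

Equivalently 26 June 1852 Gregorian, JDN 2397666.
JDN 2397666 mod 7 = 5, and JDN 0 was a Monday, so this is a Saturday.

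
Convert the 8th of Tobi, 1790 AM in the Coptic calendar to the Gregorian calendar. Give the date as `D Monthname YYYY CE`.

16 January 2074 CE

Both dates share Julian Day Number 2478589; in the Gregorian calendar that is 16 January 2074 CE.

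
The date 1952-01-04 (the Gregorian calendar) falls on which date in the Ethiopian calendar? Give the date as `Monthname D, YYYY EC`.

Julian Day Number of the source date = 2434016.
Converting JDN 2434016 to the Ethiopian calendar gives 25 Tahsas 1944 EC.

Tahsas 25, 1944 EC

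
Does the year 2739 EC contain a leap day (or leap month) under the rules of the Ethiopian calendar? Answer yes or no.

yes

2739 mod 4 = 3; in the Ethiopian calendar a year is leap when year mod 4 = 3, so it is a leap year.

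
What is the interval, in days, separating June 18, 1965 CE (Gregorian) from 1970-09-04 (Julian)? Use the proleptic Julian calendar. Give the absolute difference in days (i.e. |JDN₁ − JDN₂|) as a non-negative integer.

1917

JDN of the first date = 2438930.
JDN of the second date = 2440847.
|2440847 − 2438930| = 1917.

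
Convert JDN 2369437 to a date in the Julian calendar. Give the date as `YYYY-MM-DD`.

The Gregorian equivalent of JDN 2369437 is 13 March 1775.
In the Julian calendar that day is 1775-03-02.

1775-03-02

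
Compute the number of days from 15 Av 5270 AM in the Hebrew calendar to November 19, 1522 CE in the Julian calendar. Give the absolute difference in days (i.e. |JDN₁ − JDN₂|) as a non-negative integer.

4503

JDN of the first date = 2272788.
JDN of the second date = 2277291.
|2277291 − 2272788| = 4503.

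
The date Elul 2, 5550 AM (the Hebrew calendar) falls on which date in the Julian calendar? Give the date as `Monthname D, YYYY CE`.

Both dates share Julian Day Number 2375068; in the Julian calendar that is 1 August 1790 CE.

August 1, 1790 CE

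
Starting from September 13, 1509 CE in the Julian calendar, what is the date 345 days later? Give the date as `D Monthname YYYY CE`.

24 August 1510 CE

The starting date is JDN 2272476; 2272476 + 345 = 2272821.
JDN 2272821 corresponds to 24 August 1510 CE.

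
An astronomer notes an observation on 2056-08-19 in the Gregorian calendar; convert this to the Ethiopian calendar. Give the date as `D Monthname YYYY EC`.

13 Nehase 2048 EC

Julian Day Number of the source date = 2472230.
Converting JDN 2472230 to the Ethiopian calendar gives 13 Nehase 2048 EC.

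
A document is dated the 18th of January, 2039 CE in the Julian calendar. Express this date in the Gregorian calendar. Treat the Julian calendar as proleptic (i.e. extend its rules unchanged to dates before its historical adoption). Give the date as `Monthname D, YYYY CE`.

January 31, 2039 CE

For dates in this range the Gregorian date is 13 days ahead of the Julian.
18 January 2039 Julian + 13 days → 31 January 2039 Gregorian.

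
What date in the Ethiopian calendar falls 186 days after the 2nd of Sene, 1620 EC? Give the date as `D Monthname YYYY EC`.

3 Tahsas 1621 EC

Counting 186 days forward from JDN 2315832 reaches JDN 2316018, which is 3 Tahsas 1621 EC.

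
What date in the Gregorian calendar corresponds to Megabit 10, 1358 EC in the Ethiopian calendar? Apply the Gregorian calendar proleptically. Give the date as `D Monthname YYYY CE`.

14 March 1366 CE

Julian Day Number of the source date = 2220054.
Converting JDN 2220054 to the Gregorian calendar gives 14 March 1366 CE.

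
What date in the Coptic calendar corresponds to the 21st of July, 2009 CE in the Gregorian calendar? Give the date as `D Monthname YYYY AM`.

Julian Day Number of the source date = 2455034.
Converting JDN 2455034 to the Coptic calendar gives 14 Epip 1725 AM.

14 Epip 1725 AM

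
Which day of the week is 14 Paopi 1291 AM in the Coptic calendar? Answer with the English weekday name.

Monday

Equivalently 21 October 1574 Gregorian, JDN 2296245.
Since JDN mod 7 = 0 (0 = Monday), the day is Monday.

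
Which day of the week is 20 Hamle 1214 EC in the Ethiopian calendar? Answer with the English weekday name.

Thursday

This is JDN 2167588 (21 July 1222 Gregorian).
Since JDN mod 7 = 3 (0 = Monday), the day is Thursday.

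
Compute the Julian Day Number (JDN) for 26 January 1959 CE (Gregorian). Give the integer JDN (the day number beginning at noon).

JDN 2400001 is 17 November 1858 CE (Gregorian), MJD 0; the target day is +36594 days from there, so JDN = 2436595.

2436595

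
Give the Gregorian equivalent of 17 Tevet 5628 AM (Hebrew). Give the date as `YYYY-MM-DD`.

Both dates share Julian Day Number 2403344; in the Gregorian calendar that is 12 January 1868 CE.

1868-01-12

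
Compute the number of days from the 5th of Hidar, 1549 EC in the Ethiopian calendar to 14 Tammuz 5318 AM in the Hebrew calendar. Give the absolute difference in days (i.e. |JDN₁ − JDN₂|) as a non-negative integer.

606

JDN of the first date = 2289692.
JDN of the second date = 2290298.
|2290298 − 2289692| = 606.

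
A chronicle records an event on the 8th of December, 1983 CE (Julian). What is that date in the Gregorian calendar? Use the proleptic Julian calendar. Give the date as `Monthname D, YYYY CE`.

The Julian–Gregorian offset here is 13 days (Julian trailing).
8 December 1983 Julian + 13 days → 21 December 1983 Gregorian.

December 21, 1983 CE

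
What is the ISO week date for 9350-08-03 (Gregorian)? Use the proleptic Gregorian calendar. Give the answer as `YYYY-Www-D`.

The weekday is Monday (ISO weekday 1).
That Monday belongs to ISO week 32 of ISO year 9350.

9350-W32-1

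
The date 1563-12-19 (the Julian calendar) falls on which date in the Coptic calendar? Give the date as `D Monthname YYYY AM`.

Julian Day Number of the source date = 2292296.
Converting JDN 2292296 to the Coptic calendar gives 22 Koiak 1280 AM.

22 Koiak 1280 AM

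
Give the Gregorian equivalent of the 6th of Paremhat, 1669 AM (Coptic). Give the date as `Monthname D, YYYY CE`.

Both dates share Julian Day Number 2434452; in the Gregorian calendar that is 15 March 1953 CE.

March 15, 1953 CE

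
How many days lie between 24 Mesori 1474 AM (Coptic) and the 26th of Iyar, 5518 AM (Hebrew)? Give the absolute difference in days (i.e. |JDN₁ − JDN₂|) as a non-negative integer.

JDN of the first date = 2363396.
JDN of the second date = 2363310.
|2363310 − 2363396| = 86.

86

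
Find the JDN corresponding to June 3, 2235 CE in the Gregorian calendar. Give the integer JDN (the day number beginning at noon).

2537530

JDN 2400001 is 17 November 1858 CE (Gregorian), MJD 0; the target day is +137529 days from there, so JDN = 2537530.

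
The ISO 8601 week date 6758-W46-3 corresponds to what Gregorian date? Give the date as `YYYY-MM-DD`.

6758-11-12

ISO week 1 of 6758 is the week containing the first Thursday of 6758.
Week 46, day 3 (Wednesday) lands on 6758-11-12.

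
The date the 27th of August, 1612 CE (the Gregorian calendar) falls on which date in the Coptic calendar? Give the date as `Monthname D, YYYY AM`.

Mesori 24, 1328 AM

Both dates share Julian Day Number 2310070; in the Coptic calendar that is 24 Mesori 1328 AM.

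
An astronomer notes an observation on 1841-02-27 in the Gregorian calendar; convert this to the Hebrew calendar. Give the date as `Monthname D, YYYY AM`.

Julian Day Number of the source date = 2393529.
Converting JDN 2393529 to the Hebrew calendar gives 6 Adar 5601 AM.

Adar 6, 5601 AM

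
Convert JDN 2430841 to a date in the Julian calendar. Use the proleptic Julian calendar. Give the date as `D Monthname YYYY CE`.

13 April 1943 CE

The Gregorian equivalent of JDN 2430841 is 26 April 1943.
In the Julian calendar that day is 13 April 1943 CE.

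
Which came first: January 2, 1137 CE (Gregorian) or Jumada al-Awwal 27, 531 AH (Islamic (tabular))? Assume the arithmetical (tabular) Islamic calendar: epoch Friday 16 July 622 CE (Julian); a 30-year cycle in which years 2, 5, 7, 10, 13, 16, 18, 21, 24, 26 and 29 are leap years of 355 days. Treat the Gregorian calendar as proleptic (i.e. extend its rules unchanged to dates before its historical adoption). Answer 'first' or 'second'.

first

First date → JDN 2136342; second date → JDN 2136398.
JDN 2136342 < JDN 2136398, so the first date is earlier.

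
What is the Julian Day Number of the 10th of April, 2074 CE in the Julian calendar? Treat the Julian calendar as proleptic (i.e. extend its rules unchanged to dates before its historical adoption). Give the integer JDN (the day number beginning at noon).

2478686

Equivalently 23 April 2074 (Gregorian).
JDN 2451545 is 1 January 2000 CE (Gregorian); the target day is +27141 days from there, so JDN = 2478686.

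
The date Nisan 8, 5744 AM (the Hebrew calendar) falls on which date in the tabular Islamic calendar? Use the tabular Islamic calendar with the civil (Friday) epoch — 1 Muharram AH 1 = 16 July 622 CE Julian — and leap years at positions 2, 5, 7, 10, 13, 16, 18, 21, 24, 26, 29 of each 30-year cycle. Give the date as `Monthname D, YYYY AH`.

Rajab 9, 1404 AH

Both dates share Julian Day Number 2445801; in the tabular Islamic calendar that is 9 Rajab 1404 AH.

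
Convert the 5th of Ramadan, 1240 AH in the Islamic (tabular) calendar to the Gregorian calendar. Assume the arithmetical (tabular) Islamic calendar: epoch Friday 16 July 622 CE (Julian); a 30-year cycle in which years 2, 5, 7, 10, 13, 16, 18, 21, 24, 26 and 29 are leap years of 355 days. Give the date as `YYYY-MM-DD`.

Julian Day Number of the source date = 2387740.
Converting JDN 2387740 to the Gregorian calendar gives 23 April 1825 CE.

1825-04-23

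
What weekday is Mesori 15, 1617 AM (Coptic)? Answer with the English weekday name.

In the Gregorian calendar this is 21 August 1901 (JDN 2415618).
Since JDN mod 7 = 2 (0 = Monday), the day is Wednesday.

Wednesday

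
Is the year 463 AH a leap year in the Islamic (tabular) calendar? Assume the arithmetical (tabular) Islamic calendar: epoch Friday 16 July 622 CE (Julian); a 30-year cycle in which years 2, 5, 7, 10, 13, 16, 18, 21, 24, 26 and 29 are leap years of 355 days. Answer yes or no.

yes

Year 463 AH is year 13 of its 30-year cycle; leap positions are 2, 5, 7, 10, 13, 16, 18, 21, 24, 26, 29, so it is a leap year (355 days).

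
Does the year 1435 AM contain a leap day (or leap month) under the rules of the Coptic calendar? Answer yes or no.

1435 mod 4 = 3; in the Coptic calendar a year is leap when year mod 4 = 3, so it is a leap year.

yes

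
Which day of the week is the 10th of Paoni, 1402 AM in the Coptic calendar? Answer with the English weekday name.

In the Gregorian calendar this is 14 June 1686 (JDN 2337024).
JDN 2337024 mod 7 = 4, and JDN 0 was a Monday, so this is a Friday.

Friday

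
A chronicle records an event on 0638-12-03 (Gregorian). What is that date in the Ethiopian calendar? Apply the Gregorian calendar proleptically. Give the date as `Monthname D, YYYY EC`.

Tahsas 4, 631 EC

Julian Day Number of the source date = 1954421.
Converting JDN 1954421 to the Ethiopian calendar gives 4 Tahsas 631 EC.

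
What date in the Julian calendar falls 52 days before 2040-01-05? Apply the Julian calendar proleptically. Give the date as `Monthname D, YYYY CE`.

Counting 52 days back from JDN 2466172 reaches JDN 2466120, which is November 14, 2039 CE.

November 14, 2039 CE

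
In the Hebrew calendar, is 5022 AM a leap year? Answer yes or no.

Hebrew year 5022 is year 6 of its 19-year Metonic cycle; leap years are at positions 3, 6, 8, 11, 14, 17, 19, so it is a leap year (13 months).

yes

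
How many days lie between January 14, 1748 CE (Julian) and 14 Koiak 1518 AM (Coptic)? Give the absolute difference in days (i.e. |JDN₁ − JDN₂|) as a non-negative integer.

First date → JDN 2359528; second date → JDN 2379217.
The interval is |2359528 − 2379217| = 19689 days.

19689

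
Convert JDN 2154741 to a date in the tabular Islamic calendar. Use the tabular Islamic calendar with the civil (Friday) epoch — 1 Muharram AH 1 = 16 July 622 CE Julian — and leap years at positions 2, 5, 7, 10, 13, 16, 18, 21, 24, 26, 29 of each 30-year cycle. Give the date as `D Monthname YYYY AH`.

2 Rabi' al-Awwal 583 AH

The proleptic Gregorian equivalent of JDN 2154741 is 19 May 1187.
In the tabular Islamic calendar that day is 2 Rabi' al-Awwal 583 AH.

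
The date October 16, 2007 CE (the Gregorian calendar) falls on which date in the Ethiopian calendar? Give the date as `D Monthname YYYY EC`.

5 Tikimt 2000 EC

Both dates share Julian Day Number 2454390; in the Ethiopian calendar that is 5 Tikimt 2000 EC.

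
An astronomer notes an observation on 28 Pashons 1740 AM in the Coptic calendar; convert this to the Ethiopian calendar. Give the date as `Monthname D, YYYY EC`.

Ginbot 28, 2016 EC

Both dates share Julian Day Number 2460467; in the Ethiopian calendar that is 28 Ginbot 2016 EC.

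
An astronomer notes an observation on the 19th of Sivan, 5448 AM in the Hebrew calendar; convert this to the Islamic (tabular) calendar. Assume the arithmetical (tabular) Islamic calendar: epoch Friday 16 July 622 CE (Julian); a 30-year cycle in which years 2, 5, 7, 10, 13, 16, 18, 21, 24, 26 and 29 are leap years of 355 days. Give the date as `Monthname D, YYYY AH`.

Sha'ban 17, 1099 AH

The source date corresponds to 17 June 1688 in the Gregorian calendar (JDN 2337758).
That day falls on 17 Sha'ban 1099 AH in the tabular Islamic calendar.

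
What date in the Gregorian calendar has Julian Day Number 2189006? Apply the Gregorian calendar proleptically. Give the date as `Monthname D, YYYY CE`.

March 11, 1281 CE

Counting from JDN 2299161 = 15 Oct 1582 gives an offset of -110155 days.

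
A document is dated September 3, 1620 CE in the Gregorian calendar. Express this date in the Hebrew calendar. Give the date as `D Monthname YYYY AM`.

5 Elul 5380 AM

Both dates share Julian Day Number 2312999; in the Hebrew calendar that is 5 Elul 5380 AM.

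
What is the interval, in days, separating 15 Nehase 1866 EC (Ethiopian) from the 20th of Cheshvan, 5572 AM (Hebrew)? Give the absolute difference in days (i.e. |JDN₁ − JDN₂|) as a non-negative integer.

First date → JDN 2405756; second date → JDN 2382824.
The interval is |2405756 − 2382824| = 22932 days.

22932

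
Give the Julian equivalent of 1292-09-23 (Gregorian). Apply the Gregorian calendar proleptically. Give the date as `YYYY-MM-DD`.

The Julian–Gregorian offset here is 7 days (Julian trailing).
23 September 1292 Gregorian − 7 days → 16 September 1292 Julian.

1292-09-16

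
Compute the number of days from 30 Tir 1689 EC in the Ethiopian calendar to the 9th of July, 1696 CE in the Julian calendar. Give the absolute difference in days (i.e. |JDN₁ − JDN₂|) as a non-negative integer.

JDN of the first date = 2340912.
JDN of the second date = 2340712.
|2340712 − 2340912| = 200.

200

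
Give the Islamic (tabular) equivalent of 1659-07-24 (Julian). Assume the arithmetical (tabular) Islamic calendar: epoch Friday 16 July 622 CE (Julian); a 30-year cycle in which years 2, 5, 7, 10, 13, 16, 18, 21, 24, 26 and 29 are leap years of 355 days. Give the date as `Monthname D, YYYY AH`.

Julian Day Number of the source date = 2327212.
Converting JDN 2327212 to the tabular Islamic calendar gives 14 Dhu al-Qa'dah 1069 AH.

Dhu al-Qa'dah 14, 1069 AH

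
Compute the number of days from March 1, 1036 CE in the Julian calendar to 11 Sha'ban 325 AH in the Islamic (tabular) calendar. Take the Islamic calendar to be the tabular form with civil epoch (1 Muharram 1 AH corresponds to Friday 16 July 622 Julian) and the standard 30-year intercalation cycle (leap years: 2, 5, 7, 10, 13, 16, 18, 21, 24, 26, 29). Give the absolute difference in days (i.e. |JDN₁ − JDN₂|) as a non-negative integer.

36045

First date → JDN 2099517; second date → JDN 2063472.
The interval is |2099517 − 2063472| = 36045 days.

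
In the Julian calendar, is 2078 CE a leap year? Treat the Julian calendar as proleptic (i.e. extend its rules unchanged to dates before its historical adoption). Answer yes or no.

2078 mod 4 = 2, so it is a common year in the Julian calendar.

no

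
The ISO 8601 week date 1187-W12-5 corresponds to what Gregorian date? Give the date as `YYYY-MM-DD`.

1187-03-20

ISO week 1 of 1187 is the week containing the first Thursday of 1187.
Week 12, day 5 (Friday) lands on 1187-03-20.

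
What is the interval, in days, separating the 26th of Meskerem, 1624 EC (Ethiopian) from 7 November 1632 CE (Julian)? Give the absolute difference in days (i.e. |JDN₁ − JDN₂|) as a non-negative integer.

First date → JDN 2317047; second date → JDN 2317457.
The interval is |2317047 − 2317457| = 410 days.

410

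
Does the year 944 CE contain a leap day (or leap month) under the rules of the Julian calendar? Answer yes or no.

944 mod 4 = 0, so it is a leap year in the Julian calendar.

yes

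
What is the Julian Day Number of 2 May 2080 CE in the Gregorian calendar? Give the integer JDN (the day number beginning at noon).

2480887

JDN 2299161 is 15 October 1582 CE (Gregorian); the target day is +181726 days from there, so JDN = 2480887.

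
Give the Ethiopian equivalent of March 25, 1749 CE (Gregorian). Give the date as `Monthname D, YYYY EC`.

Julian Day Number of the source date = 2359953.
Converting JDN 2359953 to the Ethiopian calendar gives 18 Megabit 1741 EC.

Megabit 18, 1741 EC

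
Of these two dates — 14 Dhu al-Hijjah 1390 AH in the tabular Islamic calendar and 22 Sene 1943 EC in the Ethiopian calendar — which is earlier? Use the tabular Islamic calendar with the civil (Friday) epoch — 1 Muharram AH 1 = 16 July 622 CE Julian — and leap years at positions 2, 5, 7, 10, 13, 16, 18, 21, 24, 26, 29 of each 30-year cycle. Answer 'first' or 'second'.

second

The two dates have Julian Day Numbers 2440993 and 2433827 respectively.
Since 2433827 < 2440993, the second date comes first.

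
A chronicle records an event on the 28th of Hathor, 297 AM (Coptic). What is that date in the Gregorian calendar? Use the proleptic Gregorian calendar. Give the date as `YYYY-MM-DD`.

0580-11-26

Both dates share Julian Day Number 1933231; in the Gregorian calendar that is 26 November 580 CE.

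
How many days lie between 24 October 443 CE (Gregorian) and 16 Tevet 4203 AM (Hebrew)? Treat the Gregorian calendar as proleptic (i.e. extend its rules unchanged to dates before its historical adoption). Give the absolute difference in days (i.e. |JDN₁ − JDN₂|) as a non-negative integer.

292

JDN of the first date = 1883159.
JDN of the second date = 1882867.
|1882867 − 1883159| = 292.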